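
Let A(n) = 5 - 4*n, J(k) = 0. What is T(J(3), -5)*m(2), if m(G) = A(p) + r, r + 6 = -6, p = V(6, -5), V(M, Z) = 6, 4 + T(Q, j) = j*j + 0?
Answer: -651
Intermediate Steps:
T(Q, j) = -4 + j² (T(Q, j) = -4 + (j*j + 0) = -4 + (j² + 0) = -4 + j²)
p = 6
r = -12 (r = -6 - 6 = -12)
m(G) = -31 (m(G) = (5 - 4*6) - 12 = (5 - 24) - 12 = -19 - 12 = -31)
T(J(3), -5)*m(2) = (-4 + (-5)²)*(-31) = (-4 + 25)*(-31) = 21*(-31) = -651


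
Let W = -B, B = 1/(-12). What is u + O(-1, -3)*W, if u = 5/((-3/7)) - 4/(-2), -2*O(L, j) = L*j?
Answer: -235/24 ≈ -9.7917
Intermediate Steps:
B = -1/12 ≈ -0.083333
O(L, j) = -L*j/2
W = 1/12 (W = -1*(-1/12) = 1/12 ≈ 0.083333)
u = -29/3 (u = 5/((-3*1/7)) - 4*(-1/2) = 5/(-3/7) + 2 = 5*(-7/3) + 2 = -35/3 + 2 = -29/3 ≈ -9.6667)
u + O(-1, -3)*W = -29/3 - 1/2*(-1)*(-3)*(1/12) = -29/3 - 3/2*1/12 = -29/3 - 1/8 = -235/24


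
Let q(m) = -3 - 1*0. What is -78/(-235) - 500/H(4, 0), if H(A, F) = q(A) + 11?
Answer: -29219/470 ≈ -62.168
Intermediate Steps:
q(m) = -3 (q(m) = -3 + 0 = -3)
H(A, F) = 8 (H(A, F) = -3 + 11 = 8)
-78/(-235) - 500/H(4, 0) = -78/(-235) - 500/8 = -78*(-1/235) - 500*1/8 = 78/235 - 125/2 = -29219/470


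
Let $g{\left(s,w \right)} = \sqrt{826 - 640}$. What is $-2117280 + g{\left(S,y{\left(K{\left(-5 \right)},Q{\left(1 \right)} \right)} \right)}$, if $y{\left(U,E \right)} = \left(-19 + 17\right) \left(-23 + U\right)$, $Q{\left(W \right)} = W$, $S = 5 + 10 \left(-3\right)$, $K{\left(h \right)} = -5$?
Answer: $-2117280 + \sqrt{186} \approx -2.1173 \cdot 10^{6}$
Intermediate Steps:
$S = -25$ ($S = 5 - 30 = -25$)
$y{\left(U,E \right)} = 46 - 2 U$ ($y{\left(U,E \right)} = - 2 \left(-23 + U\right) = 46 - 2 U$)
$g{\left(s,w \right)} = \sqrt{186}$
$-2117280 + g{\left(S,y{\left(K{\left(-5 \right)},Q{\left(1 \right)} \right)} \right)} = -2117280 + \sqrt{186}$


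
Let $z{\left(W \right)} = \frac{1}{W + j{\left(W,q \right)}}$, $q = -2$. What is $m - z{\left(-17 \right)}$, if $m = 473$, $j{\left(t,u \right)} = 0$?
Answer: $\frac{8042}{17} \approx 473.06$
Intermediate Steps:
$z{\left(W \right)} = \frac{1}{W}$ ($z{\left(W \right)} = \frac{1}{W + 0} = \frac{1}{W}$)
$m - z{\left(-17 \right)} = 473 - \frac{1}{-17} = 473 - - \frac{1}{17} = 473 + \frac{1}{17} = \frac{8042}{17}$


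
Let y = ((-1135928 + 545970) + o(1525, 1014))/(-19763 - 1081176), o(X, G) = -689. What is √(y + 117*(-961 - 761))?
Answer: I*√244199272366739221/1100939 ≈ 448.86*I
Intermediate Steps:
y = 590647/1100939 (y = ((-1135928 + 545970) - 689)/(-19763 - 1081176) = (-589958 - 689)/(-1100939) = -590647*(-1/1100939) = 590647/1100939 ≈ 0.53649)
√(y + 117*(-961 - 761)) = √(590647/1100939 + 117*(-961 - 761)) = √(590647/1100939 + 117*(-1722)) = √(590647/1100939 - 201474) = √(-221809993439/1100939) = I*√244199272366739221/1100939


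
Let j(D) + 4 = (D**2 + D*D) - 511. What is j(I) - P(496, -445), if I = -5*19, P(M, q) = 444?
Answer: 17091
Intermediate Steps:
I = -95
j(D) = -515 + 2*D**2 (j(D) = -4 + ((D**2 + D*D) - 511) = -4 + ((D**2 + D**2) - 511) = -4 + (2*D**2 - 511) = -4 + (-511 + 2*D**2) = -515 + 2*D**2)
j(I) - P(496, -445) = (-515 + 2*(-95)**2) - 1*444 = (-515 + 2*9025) - 444 = (-515 + 18050) - 444 = 17535 - 444 = 17091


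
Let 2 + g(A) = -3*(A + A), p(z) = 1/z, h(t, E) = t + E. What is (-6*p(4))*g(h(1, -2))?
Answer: -6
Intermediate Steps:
h(t, E) = E + t
g(A) = -2 - 6*A (g(A) = -2 - 3*(A + A) = -2 - 6*A)
(-6*p(4))*g(h(1, -2)) = (-6/4)*(-2 - 6*(-2 + 1)) = (-6*¼)*(-2 - 6*(-1)) = -3*(-2 + 6)/2 = -3/2*4 = -6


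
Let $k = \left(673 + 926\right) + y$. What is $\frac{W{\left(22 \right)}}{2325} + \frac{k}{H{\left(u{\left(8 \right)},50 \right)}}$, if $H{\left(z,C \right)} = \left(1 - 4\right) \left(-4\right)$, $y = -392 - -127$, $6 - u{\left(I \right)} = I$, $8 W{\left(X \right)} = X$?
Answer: $\frac{1033861}{9300} \approx 111.17$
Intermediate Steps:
$W{\left(X \right)} = \frac{X}{8}$
$u{\left(I \right)} = 6 - I$
$y = -265$ ($y = -392 + 127 = -265$)
$H{\left(z,C \right)} = 12$ ($H{\left(z,C \right)} = \left(-3\right) \left(-4\right) = 12$)
$k = 1334$ ($k = \left(673 + 926\right) - 265 = 1599 - 265 = 1334$)
$\frac{W{\left(22 \right)}}{2325} + \frac{k}{H{\left(u{\left(8 \right)},50 \right)}} = \frac{\frac{1}{8} \cdot 22}{2325} + \frac{1334}{12} = \frac{11}{4} \cdot \frac{1}{2325} + 1334 \cdot \frac{1}{12} = \frac{11}{9300} + \frac{667}{6} = \frac{1033861}{9300}$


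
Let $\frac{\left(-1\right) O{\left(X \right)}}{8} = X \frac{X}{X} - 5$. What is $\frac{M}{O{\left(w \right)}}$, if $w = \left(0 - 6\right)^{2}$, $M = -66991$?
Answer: $\frac{2161}{8} \approx 270.13$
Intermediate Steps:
$w = 36$ ($w = \left(-6\right)^{2} = 36$)
$O{\left(X \right)} = 40 - 8 X$ ($O{\left(X \right)} = - 8 \left(X \frac{X}{X} - 5\right) = - 8 \left(X 1 - 5\right) = - 8 \left(X - 5\right) = - 8 \left(-5 + X\right) = 40 - 8 X$)
$\frac{M}{O{\left(w \right)}} = - \frac{66991}{40 - 288} = - \frac{66991}{-248} = \left(-66991\right) \left(- \frac{1}{248}\right) = \frac{2161}{8}$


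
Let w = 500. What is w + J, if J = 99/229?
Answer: 114599/229 ≈ 500.43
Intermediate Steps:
J = 99/229 (J = 99*(1/229) = 99/229 ≈ 0.43231)
w + J = 500 + 99/229 = 114599/229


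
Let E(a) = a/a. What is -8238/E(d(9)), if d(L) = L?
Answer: -8238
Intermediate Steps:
E(a) = 1
-8238/E(d(9)) = -8238/1 = -8238*1 = -8238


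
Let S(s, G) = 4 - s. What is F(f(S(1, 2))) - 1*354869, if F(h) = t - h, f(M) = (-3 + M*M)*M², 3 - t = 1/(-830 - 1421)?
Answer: -798924919/2251 ≈ -3.5492e+5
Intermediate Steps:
t = 6754/2251 (t = 3 - 1/(-830 - 1421) = 3 - 1/(-2251) = 3 - 1*(-1/2251) = 3 + 1/2251 = 6754/2251 ≈ 3.0004)
f(M) = M²*(-3 + M²) (f(M) = (-3 + M²)*M² = M²*(-3 + M²))
F(h) = 6754/2251 - h
F(f(S(1, 2))) - 1*354869 = (6754/2251 - (4 - 1*1)²*(-3 + (4 - 1*1)²)) - 1*354869 = (6754/2251 - (4 - 1)²*(-3 + (4 - 1)²)) - 354869 = (6754/2251 - 3²*(-3 + 3²)) - 354869 = (6754/2251 - 9*(-3 + 9)) - 354869 = (6754/2251 - 9*6) - 354869 = (6754/2251 - 1*54) - 354869 = (6754/2251 - 54) - 354869 = -114800/2251 - 354869 = -798924919/2251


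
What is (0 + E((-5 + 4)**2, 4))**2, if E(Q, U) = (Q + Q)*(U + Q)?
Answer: 100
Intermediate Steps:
E(Q, U) = 2*Q*(Q + U) (E(Q, U) = (2*Q)*(Q + U) = 2*Q*(Q + U))
(0 + E((-5 + 4)**2, 4))**2 = (0 + 2*(-5 + 4)**2*((-5 + 4)**2 + 4))**2 = (0 + 2*(-1)**2*((-1)**2 + 4))**2 = (0 + 2*1*(1 + 4))**2 = (0 + 2*1*5)**2 = (0 + 10)**2 = 10**2 = 100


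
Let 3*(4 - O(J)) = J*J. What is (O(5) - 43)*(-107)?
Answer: 15194/3 ≈ 5064.7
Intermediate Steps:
O(J) = 4 - J²/3 (O(J) = 4 - J*J/3 = 4 - J²/3)
(O(5) - 43)*(-107) = ((4 - ⅓*5²) - 43)*(-107) = ((4 - ⅓*25) - 43)*(-107) = ((4 - 25/3) - 43)*(-107) = (-13/3 - 43)*(-107) = -142/3*(-107) = 15194/3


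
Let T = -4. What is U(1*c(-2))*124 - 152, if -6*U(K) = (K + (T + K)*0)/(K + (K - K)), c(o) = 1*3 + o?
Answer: -518/3 ≈ -172.67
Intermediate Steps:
c(o) = 3 + o
U(K) = -1/6 (U(K) = -(K + (-4 + K)*0)/(6*(K + (K - K))) = -(K + 0)/(6*(K + 0)) = -K/(6*K) = -1/6*1 = -1/6)
U(1*c(-2))*124 - 152 = -1/6*124 - 152 = -62/3 - 152 = -518/3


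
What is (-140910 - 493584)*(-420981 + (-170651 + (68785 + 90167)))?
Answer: 274532863920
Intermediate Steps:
(-140910 - 493584)*(-420981 + (-170651 + (68785 + 90167))) = -634494*(-420981 + (-170651 + 158952)) = -634494*(-420981 - 11699) = -634494*(-432680) = 274532863920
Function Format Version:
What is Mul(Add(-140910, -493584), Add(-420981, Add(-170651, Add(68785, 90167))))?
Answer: 274532863920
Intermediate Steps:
Mul(Add(-140910, -493584), Add(-420981, Add(-170651, Add(68785, 90167)))) = Mul(-634494, Add(-420981, Add(-170651, 158952))) = Mul(-634494, Add(-420981, -11699)) = Mul(-634494, -432680) = 274532863920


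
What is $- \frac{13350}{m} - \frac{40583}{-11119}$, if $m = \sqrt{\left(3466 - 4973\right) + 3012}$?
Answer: $\frac{40583}{11119} - \frac{2670 \sqrt{1505}}{301} \approx -340.47$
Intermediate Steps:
$m = \sqrt{1505}$ ($m = \sqrt{\left(3466 - 4973\right) + 3012} = \sqrt{-1507 + 3012} = \sqrt{1505} \approx 38.794$)
$- \frac{13350}{m} - \frac{40583}{-11119} = - \frac{13350}{\sqrt{1505}} - \frac{40583}{-11119} = - 13350 \frac{\sqrt{1505}}{1505} - - \frac{40583}{11119} = - \frac{2670 \sqrt{1505}}{301} + \frac{40583}{11119} = \frac{40583}{11119} - \frac{2670 \sqrt{1505}}{301}$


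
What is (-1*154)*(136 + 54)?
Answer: -29260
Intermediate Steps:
(-1*154)*(136 + 54) = -154*190 = -29260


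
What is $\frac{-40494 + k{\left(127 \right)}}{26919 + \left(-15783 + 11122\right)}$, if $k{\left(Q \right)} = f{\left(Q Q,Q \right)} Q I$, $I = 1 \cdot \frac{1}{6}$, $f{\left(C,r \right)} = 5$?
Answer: $- \frac{242329}{133548} \approx -1.8145$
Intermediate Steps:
$I = \frac{1}{6}$ ($I = 1 \cdot \frac{1}{6} = \frac{1}{6} \approx 0.16667$)
$k{\left(Q \right)} = \frac{5 Q}{6}$ ($k{\left(Q \right)} = 5 Q \frac{1}{6} = \frac{5 Q}{6}$)
$\frac{-40494 + k{\left(127 \right)}}{26919 + \left(-15783 + 11122\right)} = \frac{-40494 + \frac{5}{6} \cdot 127}{26919 + \left(-15783 + 11122\right)} = \frac{-40494 + \frac{635}{6}}{26919 - 4661} = - \frac{242329}{6 \cdot 22258} = \left(- \frac{242329}{6}\right) \frac{1}{22258} = - \frac{242329}{133548}$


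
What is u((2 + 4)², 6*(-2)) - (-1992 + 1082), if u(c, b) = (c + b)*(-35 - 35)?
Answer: -770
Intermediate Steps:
u(c, b) = -70*b - 70*c (u(c, b) = (b + c)*(-70) = -70*b - 70*c)
u((2 + 4)², 6*(-2)) - (-1992 + 1082) = (-420*(-2) - 70*(2 + 4)²) - (-1992 + 1082) = (-70*(-12) - 70*6²) - 1*(-910) = (840 - 70*36) + 910 = (840 - 2520) + 910 = -1680 + 910 = -770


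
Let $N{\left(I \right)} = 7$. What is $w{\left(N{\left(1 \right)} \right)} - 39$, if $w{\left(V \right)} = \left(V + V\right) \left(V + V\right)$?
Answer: $157$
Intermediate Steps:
$w{\left(V \right)} = 4 V^{2}$ ($w{\left(V \right)} = 2 V 2 V = 4 V^{2}$)
$w{\left(N{\left(1 \right)} \right)} - 39 = 4 \cdot 7^{2} - 39 = 4 \cdot 49 - 39 = 196 - 39 = 157$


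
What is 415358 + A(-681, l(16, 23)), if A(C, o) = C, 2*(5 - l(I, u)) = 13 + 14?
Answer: 414677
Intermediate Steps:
l(I, u) = -17/2 (l(I, u) = 5 - (13 + 14)/2 = 5 - ½*27 = 5 - 27/2 = -17/2)
415358 + A(-681, l(16, 23)) = 415358 - 681 = 414677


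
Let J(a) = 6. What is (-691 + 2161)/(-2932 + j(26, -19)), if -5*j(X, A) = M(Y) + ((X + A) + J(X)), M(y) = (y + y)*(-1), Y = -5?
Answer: -7350/14683 ≈ -0.50058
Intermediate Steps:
M(y) = -2*y (M(y) = (2*y)*(-1) = -2*y)
j(X, A) = -16/5 - A/5 - X/5 (j(X, A) = -(-2*(-5) + ((X + A) + 6))/5 = -(10 + ((A + X) + 6))/5 = -(10 + (6 + A + X))/5 = -(16 + A + X)/5 = -16/5 - A/5 - X/5)
(-691 + 2161)/(-2932 + j(26, -19)) = (-691 + 2161)/(-2932 + (-16/5 - 1/5*(-19) - 1/5*26)) = 1470/(-2932 + (-16/5 + 19/5 - 26/5)) = 1470/(-2932 - 23/5) = 1470/(-14683/5) = 1470*(-5/14683) = -7350/14683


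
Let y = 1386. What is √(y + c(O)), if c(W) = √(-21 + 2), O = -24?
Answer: √(1386 + I*√19) ≈ 37.229 + 0.0585*I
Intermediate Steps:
c(W) = I*√19 (c(W) = √(-19) = I*√19)
√(y + c(O)) = √(1386 + I*√19)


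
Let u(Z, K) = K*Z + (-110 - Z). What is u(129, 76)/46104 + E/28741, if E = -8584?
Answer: -120849071/1325075064 ≈ -0.091202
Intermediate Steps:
u(Z, K) = -110 - Z + K*Z
u(129, 76)/46104 + E/28741 = (-110 - 1*129 + 76*129)/46104 - 8584/28741 = (-110 - 129 + 9804)*(1/46104) - 8584*1/28741 = 9565*(1/46104) - 8584/28741 = 9565/46104 - 8584/28741 = -120849071/1325075064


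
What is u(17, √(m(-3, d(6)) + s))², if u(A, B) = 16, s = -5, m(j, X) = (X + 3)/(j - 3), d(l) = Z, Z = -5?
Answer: 256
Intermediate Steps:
d(l) = -5
m(j, X) = (3 + X)/(-3 + j)
u(17, √(m(-3, d(6)) + s))² = 16² = 256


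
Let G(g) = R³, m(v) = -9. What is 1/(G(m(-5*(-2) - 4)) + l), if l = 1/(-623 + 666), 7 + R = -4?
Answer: -43/57232 ≈ -0.00075133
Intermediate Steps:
R = -11 (R = -7 - 4 = -11)
l = 1/43 ≈ 0.023256
G(g) = -1331 (G(g) = (-11)³ = -1331)
1/(G(m(-5*(-2) - 4)) + l) = 1/(-1331 + 1/43) = 1/(-57232/43) = -43/57232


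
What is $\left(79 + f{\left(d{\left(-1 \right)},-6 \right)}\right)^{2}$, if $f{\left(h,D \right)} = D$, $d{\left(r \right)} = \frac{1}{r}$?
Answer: $5329$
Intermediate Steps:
$\left(79 + f{\left(d{\left(-1 \right)},-6 \right)}\right)^{2} = \left(79 - 6\right)^{2} = 73^{2} = 5329$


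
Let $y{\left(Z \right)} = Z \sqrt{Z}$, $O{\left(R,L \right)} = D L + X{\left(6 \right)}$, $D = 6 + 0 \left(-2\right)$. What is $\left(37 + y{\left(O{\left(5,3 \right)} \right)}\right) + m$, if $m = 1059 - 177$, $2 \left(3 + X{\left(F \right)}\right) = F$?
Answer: $919 + 54 \sqrt{2} \approx 995.37$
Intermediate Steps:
$D = 6$ ($D = 6 + 0 = 6$)
$X{\left(F \right)} = -3 + \frac{F}{2}$
$O{\left(R,L \right)} = 6 L$ ($O{\left(R,L \right)} = 6 L + \left(-3 + \frac{1}{2} \cdot 6\right) = 6 L + \left(-3 + 3\right) = 6 L + 0 = 6 L$)
$m = 882$
$y{\left(Z \right)} = Z^{\frac{3}{2}}$
$\left(37 + y{\left(O{\left(5,3 \right)} \right)}\right) + m = \left(37 + \left(6 \cdot 3\right)^{\frac{3}{2}}\right) + 882 = \left(37 + 18^{\frac{3}{2}}\right) + 882 = \left(37 + 54 \sqrt{2}\right) + 882 = 919 + 54 \sqrt{2}$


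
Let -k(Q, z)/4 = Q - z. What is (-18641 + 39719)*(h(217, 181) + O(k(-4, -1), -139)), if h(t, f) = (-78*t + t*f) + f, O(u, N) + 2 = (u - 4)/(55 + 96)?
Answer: 71708156964/151 ≈ 4.7489e+8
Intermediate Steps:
k(Q, z) = -4*Q + 4*z (k(Q, z) = -4*(Q - z) = -4*Q + 4*z)
O(u, N) = -306/151 + u/151 (O(u, N) = -2 + (u - 4)/(55 + 96) = -2 + (-4 + u)/151 = -2 + (-4 + u)*(1/151) = -2 + (-4/151 + u/151) = -306/151 + u/151)
h(t, f) = f - 78*t + f*t (h(t, f) = (-78*t + f*t) + f = f - 78*t + f*t)
(-18641 + 39719)*(h(217, 181) + O(k(-4, -1), -139)) = (-18641 + 39719)*((181 - 78*217 + 181*217) + (-306/151 + (-4*(-4) + 4*(-1))/151)) = 21078*((181 - 16926 + 39277) + (-306/151 + (16 - 4)/151)) = 21078*(22532 + (-306/151 + (1/151)*12)) = 21078*(22532 + (-306/151 + 12/151)) = 21078*(22532 - 294/151) = 21078*(3402038/151) = 71708156964/151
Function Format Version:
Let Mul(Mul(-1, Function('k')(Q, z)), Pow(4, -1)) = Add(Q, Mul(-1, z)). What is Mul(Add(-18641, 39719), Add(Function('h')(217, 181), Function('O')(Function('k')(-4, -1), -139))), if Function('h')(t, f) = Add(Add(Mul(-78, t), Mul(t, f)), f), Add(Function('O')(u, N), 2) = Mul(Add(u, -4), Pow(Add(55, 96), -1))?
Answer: Rational(71708156964, 151) ≈ 4.7489e+8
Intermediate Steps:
Function('k')(Q, z) = Add(Mul(-4, Q), Mul(4, z)) (Function('k')(Q, z) = Mul(-4, Add(Q, Mul(-1, z))) = Add(Mul(-4, Q), Mul(4, z)))
Function('O')(u, N) = Add(Rational(-306, 151), Mul(Rational(1, 151), u)) (Function('O')(u, N) = Add(-2, Mul(Add(u, -4), Pow(Add(55, 96), -1))) = Add(-2, Mul(Add(-4, u), Pow(151, -1))) = Add(-2, Mul(Add(-4, u), Rational(1, 151))) = Add(-2, Add(Rational(-4, 151), Mul(Rational(1, 151), u))) = Add(Rational(-306, 151), Mul(Rational(1, 151), u)))
Function('h')(t, f) = Add(f, Mul(-78, t), Mul(f, t)) (Function('h')(t, f) = Add(Add(Mul(-78, t), Mul(f, t)), f) = Add(f, Mul(-78, t), Mul(f, t)))
Mul(Add(-18641, 39719), Add(Function('h')(217, 181), Function('O')(Function('k')(-4, -1), -139))) = Mul(Add(-18641, 39719), Add(Add(181, Mul(-78, 217), Mul(181, 217)), Add(Rational(-306, 151), Mul(Rational(1, 151), Add(Mul(-4, -4), Mul(4, -1)))))) = Mul(21078, Add(Add(181, -16926, 39277), Add(Rational(-306, 151), Mul(Rational(1, 151), Add(16, -4))))) = Mul(21078, Add(22532, Add(Rational(-306, 151), Mul(Rational(1, 151), 12)))) = Mul(21078, Add(22532, Add(Rational(-306, 151), Rational(12, 151)))) = Mul(21078, Add(22532, Rational(-294, 151))) = Mul(21078, Rational(3402038, 151)) = Rational(71708156964, 151)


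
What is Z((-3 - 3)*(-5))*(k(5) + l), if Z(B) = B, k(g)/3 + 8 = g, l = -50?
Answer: -1770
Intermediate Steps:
k(g) = -24 + 3*g
Z((-3 - 3)*(-5))*(k(5) + l) = ((-3 - 3)*(-5))*((-24 + 3*5) - 50) = (-6*(-5))*((-24 + 15) - 50) = 30*(-9 - 50) = 30*(-59) = -1770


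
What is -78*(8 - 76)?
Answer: 5304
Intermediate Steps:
-78*(8 - 76) = -78*(-68) = 5304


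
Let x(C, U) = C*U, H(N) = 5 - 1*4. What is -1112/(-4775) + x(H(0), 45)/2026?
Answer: 2467787/9674150 ≈ 0.25509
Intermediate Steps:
H(N) = 1 (H(N) = 5 - 4 = 1)
-1112/(-4775) + x(H(0), 45)/2026 = -1112/(-4775) + (1*45)/2026 = -1112*(-1/4775) + 45*(1/2026) = 1112/4775 + 45/2026 = 2467787/9674150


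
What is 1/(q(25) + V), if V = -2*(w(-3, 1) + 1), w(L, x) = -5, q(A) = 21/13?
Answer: 13/125 ≈ 0.10400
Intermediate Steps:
q(A) = 21/13 (q(A) = 21*(1/13) = 21/13)
V = 8 (V = -2*(-5 + 1) = -2*(-4) = 8)
1/(q(25) + V) = 1/(21/13 + 8) = 1/(125/13) = 13/125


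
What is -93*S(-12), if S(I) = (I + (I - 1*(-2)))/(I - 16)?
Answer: -1023/14 ≈ -73.071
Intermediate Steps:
S(I) = (2 + 2*I)/(-16 + I) (S(I) = (I + (I + 2))/(-16 + I) = (I + (2 + I))/(-16 + I) = (2 + 2*I)/(-16 + I))
-93*S(-12) = -186*(1 - 12)/(-16 - 12) = -186*(-11)/(-28) = -186*(-1)*(-11)/28 = -93*11/14 = -1023/14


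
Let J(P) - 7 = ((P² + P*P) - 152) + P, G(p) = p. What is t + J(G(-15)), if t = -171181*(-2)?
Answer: 342652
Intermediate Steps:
J(P) = -145 + P + 2*P² (J(P) = 7 + (((P² + P*P) - 152) + P) = 7 + (((P² + P²) - 152) + P) = 7 + ((2*P² - 152) + P) = 7 + ((-152 + 2*P²) + P) = 7 + (-152 + P + 2*P²) = -145 + P + 2*P²)
t = 342362
t + J(G(-15)) = 342362 + (-145 - 15 + 2*(-15)²) = 342362 + (-145 - 15 + 2*225) = 342362 + (-145 - 15 + 450) = 342362 + 290 = 342652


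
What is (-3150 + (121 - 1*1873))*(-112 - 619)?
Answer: 3583362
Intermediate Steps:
(-3150 + (121 - 1*1873))*(-112 - 619) = (-3150 + (121 - 1873))*(-731) = (-3150 - 1752)*(-731) = -4902*(-731) = 3583362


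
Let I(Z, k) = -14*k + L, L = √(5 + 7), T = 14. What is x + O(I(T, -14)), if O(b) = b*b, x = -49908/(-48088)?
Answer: 461993893/12022 + 784*√3 ≈ 39787.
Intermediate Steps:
L = 2*√3 (L = √12 = 2*√3 ≈ 3.4641)
x = 12477/12022 (x = -49908*(-1/48088) = 12477/12022 ≈ 1.0378)
I(Z, k) = -14*k + 2*√3
O(b) = b²
x + O(I(T, -14)) = 12477/12022 + (-14*(-14) + 2*√3)² = 12477/12022 + (196 + 2*√3)²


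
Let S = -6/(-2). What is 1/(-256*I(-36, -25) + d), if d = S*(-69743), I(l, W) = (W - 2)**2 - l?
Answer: -1/405069 ≈ -2.4687e-6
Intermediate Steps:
I(l, W) = (-2 + W)**2 - l
S = 3 (S = -6*(-1/2) = 3)
d = -209229 (d = 3*(-69743) = -209229)
1/(-256*I(-36, -25) + d) = 1/(-256*((-2 - 25)**2 - 1*(-36)) - 209229) = 1/(-256*((-27)**2 + 36) - 209229) = 1/(-256*(729 + 36) - 209229) = 1/(-256*765 - 209229) = 1/(-195840 - 209229) = 1/(-405069) = -1/405069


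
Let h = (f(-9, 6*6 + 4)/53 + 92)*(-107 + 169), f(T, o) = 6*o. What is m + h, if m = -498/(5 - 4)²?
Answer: 290798/53 ≈ 5486.8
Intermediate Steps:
h = 317192/53 (h = ((6*(6*6 + 4))/53 + 92)*(-107 + 169) = ((6*(36 + 4))*(1/53) + 92)*62 = ((6*40)*(1/53) + 92)*62 = (240*(1/53) + 92)*62 = (240/53 + 92)*62 = (5116/53)*62 = 317192/53 ≈ 5984.8)
m = -498 (m = -498/(1²) = -498/1 = -498*1 = -498)
m + h = -498 + 317192/53 = 290798/53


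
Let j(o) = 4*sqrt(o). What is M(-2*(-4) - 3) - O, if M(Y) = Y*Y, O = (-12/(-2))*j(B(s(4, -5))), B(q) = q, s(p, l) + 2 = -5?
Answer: 25 - 24*I*sqrt(7) ≈ 25.0 - 63.498*I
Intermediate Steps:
s(p, l) = -7 (s(p, l) = -2 - 5 = -7)
O = 24*I*sqrt(7) (O = (-12/(-2))*(4*sqrt(-7)) = (-12*(-1/2))*(4*(I*sqrt(7))) = 6*(4*I*sqrt(7)) = 24*I*sqrt(7) ≈ 63.498*I)
M(Y) = Y**2
M(-2*(-4) - 3) - O = (-2*(-4) - 3)**2 - 24*I*sqrt(7) = (8 - 3)**2 - 24*I*sqrt(7) = 5**2 - 24*I*sqrt(7) = 25 - 24*I*sqrt(7)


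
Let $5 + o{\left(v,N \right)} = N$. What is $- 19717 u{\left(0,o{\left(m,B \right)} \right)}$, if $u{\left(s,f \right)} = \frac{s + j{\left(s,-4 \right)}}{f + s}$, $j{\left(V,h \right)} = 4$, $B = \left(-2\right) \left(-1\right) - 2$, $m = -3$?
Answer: $\frac{78868}{5} \approx 15774.0$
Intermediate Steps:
$B = 0$ ($B = 2 - 2 = 0$)
$o{\left(v,N \right)} = -5 + N$
$u{\left(s,f \right)} = \frac{4 + s}{f + s}$ ($u{\left(s,f \right)} = \frac{s + 4}{f + s} = \frac{4 + s}{f + s}$)
$- 19717 u{\left(0,o{\left(m,B \right)} \right)} = - 19717 \frac{4 + 0}{\left(-5 + 0\right) + 0} = - 19717 \frac{1}{-5 + 0} \cdot 4 = - 19717 \frac{1}{-5} \cdot 4 = - 19717 \left(\left(- \frac{1}{5}\right) 4\right) = \left(-19717\right) \left(- \frac{4}{5}\right) = \frac{78868}{5}$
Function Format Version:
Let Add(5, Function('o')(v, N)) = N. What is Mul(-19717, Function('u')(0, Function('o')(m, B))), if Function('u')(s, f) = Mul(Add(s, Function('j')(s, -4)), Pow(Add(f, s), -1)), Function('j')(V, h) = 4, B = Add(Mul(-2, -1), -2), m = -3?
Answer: Rational(78868, 5) ≈ 15774.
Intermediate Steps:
B = 0 (B = Add(2, -2) = 0)
Function('o')(v, N) = Add(-5, N)
Function('u')(s, f) = Mul(Pow(Add(f, s), -1), Add(4, s)) (Function('u')(s, f) = Mul(Add(s, 4), Pow(Add(f, s), -1)) = Mul(Add(4, s), Pow(Add(f, s), -1)) = Mul(Pow(Add(f, s), -1), Add(4, s)))
Mul(-19717, Function('u')(0, Function('o')(m, B))) = Mul(-19717, Mul(Pow(Add(Add(-5, 0), 0), -1), Add(4, 0))) = Mul(-19717, Mul(Pow(Add(-5, 0), -1), 4)) = Mul(-19717, Mul(Pow(-5, -1), 4)) = Mul(-19717, Mul(Rational(-1, 5), 4)) = Mul(-19717, Rational(-4, 5)) = Rational(78868, 5)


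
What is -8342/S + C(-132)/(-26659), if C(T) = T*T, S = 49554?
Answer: -542909137/660530043 ≈ -0.82193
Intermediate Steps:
C(T) = T**2
-8342/S + C(-132)/(-26659) = -8342/49554 + (-132)**2/(-26659) = -8342*1/49554 + 17424*(-1/26659) = -4171/24777 - 17424/26659 = -542909137/660530043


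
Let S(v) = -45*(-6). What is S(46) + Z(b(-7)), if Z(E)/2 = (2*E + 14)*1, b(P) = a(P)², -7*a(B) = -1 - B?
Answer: 14746/49 ≈ 300.94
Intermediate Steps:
a(B) = ⅐ + B/7 (a(B) = -(-1 - B)/7 = ⅐ + B/7)
S(v) = 270
b(P) = (⅐ + P/7)²
Z(E) = 28 + 4*E (Z(E) = 2*((2*E + 14)*1) = 2*((14 + 2*E)*1) = 2*(14 + 2*E) = 28 + 4*E)
S(46) + Z(b(-7)) = 270 + (28 + 4*((1 - 7)²/49)) = 270 + (28 + 4*((1/49)*(-6)²)) = 270 + (28 + 4*((1/49)*36)) = 270 + (28 + 4*(36/49)) = 270 + (28 + 144/49) = 270 + 1516/49 = 14746/49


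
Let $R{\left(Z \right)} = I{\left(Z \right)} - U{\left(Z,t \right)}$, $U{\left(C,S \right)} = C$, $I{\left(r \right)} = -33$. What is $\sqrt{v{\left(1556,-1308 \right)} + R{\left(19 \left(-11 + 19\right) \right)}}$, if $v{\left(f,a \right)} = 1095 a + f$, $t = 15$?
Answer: $i \sqrt{1430889} \approx 1196.2 i$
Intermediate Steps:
$v{\left(f,a \right)} = f + 1095 a$
$R{\left(Z \right)} = -33 - Z$
$\sqrt{v{\left(1556,-1308 \right)} + R{\left(19 \left(-11 + 19\right) \right)}} = \sqrt{\left(1556 + 1095 \left(-1308\right)\right) - \left(33 + 19 \left(-11 + 19\right)\right)} = \sqrt{\left(1556 - 1432260\right) - \left(33 + 19 \cdot 8\right)} = \sqrt{-1430704 - 185} = \sqrt{-1430889} = i \sqrt{1430889}$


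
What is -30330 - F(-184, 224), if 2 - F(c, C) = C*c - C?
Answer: -71772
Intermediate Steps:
F(c, C) = 2 + C - C*c (F(c, C) = 2 - (C*c - C) = 2 - (-C + C*c) = 2 + (C - C*c) = 2 + C - C*c)
-30330 - F(-184, 224) = -30330 - (2 + 224 - 1*224*(-184)) = -30330 - (2 + 224 + 41216) = -30330 - 1*41442 = -30330 - 41442 = -71772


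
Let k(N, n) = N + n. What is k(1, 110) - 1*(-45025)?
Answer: 45136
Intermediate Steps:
k(1, 110) - 1*(-45025) = (1 + 110) - 1*(-45025) = 111 + 45025 = 45136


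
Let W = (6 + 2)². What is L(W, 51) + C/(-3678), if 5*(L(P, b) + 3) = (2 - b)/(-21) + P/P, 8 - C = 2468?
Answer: -3061/1839 ≈ -1.6645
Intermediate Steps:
C = -2460 (C = 8 - 1*2468 = 8 - 2468 = -2460)
W = 64 (W = 8² = 64)
L(P, b) = -296/105 + b/105 (L(P, b) = -3 + ((2 - b)/(-21) + P/P)/5 = -3 + ((2 - b)*(-1/21) + 1)/5 = -3 + ((-2/21 + b/21) + 1)/5 = -3 + (19/21 + b/21)/5 = -3 + (19/105 + b/105) = -296/105 + b/105)
L(W, 51) + C/(-3678) = (-296/105 + (1/105)*51) - 2460/(-3678) = (-296/105 + 17/35) - 2460*(-1/3678) = -7/3 + 410/613 = -3061/1839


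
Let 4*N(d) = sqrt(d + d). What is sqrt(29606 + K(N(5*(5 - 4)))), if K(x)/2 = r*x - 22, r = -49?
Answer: sqrt(118248 - 98*sqrt(10))/2 ≈ 171.71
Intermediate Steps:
N(d) = sqrt(2)*sqrt(d)/4 (N(d) = sqrt(d + d)/4 = sqrt(2*d)/4 = (sqrt(2)*sqrt(d))/4 = sqrt(2)*sqrt(d)/4)
K(x) = -44 - 98*x (K(x) = 2*(-49*x - 22) = 2*(-22 - 49*x) = -44 - 98*x)
sqrt(29606 + K(N(5*(5 - 4)))) = sqrt(29606 + (-44 - 49*sqrt(2)*sqrt(5*(5 - 4))/2)) = sqrt(29606 + (-44 - 49*sqrt(2)*sqrt(5*1)/2)) = sqrt(29606 + (-44 - 49*sqrt(2)*sqrt(5)/2)) = sqrt(29606 + (-44 - 49*sqrt(10)/2)) = sqrt(29562 - 49*sqrt(10)/2)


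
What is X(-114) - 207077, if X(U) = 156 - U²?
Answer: -219917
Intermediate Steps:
X(-114) - 207077 = (156 - 1*(-114)²) - 207077 = (156 - 1*12996) - 207077 = (156 - 12996) - 207077 = -12840 - 207077 = -219917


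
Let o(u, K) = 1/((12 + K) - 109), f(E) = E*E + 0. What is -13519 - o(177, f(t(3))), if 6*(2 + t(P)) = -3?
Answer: -4907393/363 ≈ -13519.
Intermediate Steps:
t(P) = -5/2 (t(P) = -2 + (1/6)*(-3) = -2 - 1/2 = -5/2)
f(E) = E**2 (f(E) = E**2 + 0 = E**2)
o(u, K) = 1/(-97 + K)
-13519 - o(177, f(t(3))) = -13519 - 1/(-97 + (-5/2)**2) = -13519 - 1/(-97 + 25/4) = -13519 - 1/(-363/4) = -13519 - 1*(-4/363) = -13519 + 4/363 = -4907393/363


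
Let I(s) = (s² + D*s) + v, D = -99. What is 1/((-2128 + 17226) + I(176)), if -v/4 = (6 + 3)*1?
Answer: 1/28614 ≈ 3.4948e-5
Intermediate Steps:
v = -36 (v = -4*(6 + 3) = -36 ≈ -36.000)
I(s) = -36 + s² - 99*s (I(s) = (s² - 99*s) - 36 = -36 + s² - 99*s)
1/((-2128 + 17226) + I(176)) = 1/((-2128 + 17226) + (-36 + 176² - 99*176)) = 1/(15098 + (-36 + 30976 - 17424)) = 1/(15098 + 13516) = 1/28614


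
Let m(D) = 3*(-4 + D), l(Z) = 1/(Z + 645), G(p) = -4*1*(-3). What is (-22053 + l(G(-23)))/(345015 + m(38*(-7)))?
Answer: -2897764/45228537 ≈ -0.064069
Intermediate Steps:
G(p) = 12 (G(p) = -4*(-3) = 12)
l(Z) = 1/(645 + Z)
m(D) = -12 + 3*D
(-22053 + l(G(-23)))/(345015 + m(38*(-7))) = (-22053 + 1/(645 + 12))/(345015 + (-12 + 3*(38*(-7)))) = (-22053 + 1/657)/(345015 + (-12 + 3*(-266))) = (-22053 + 1/657)/(345015 + (-12 - 798)) = -14488820/(657*(345015 - 810)) = -14488820/657/344205 = -14488820/657*1/344205 = -2897764/45228537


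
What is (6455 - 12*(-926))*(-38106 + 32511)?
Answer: -98287365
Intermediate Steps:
(6455 - 12*(-926))*(-38106 + 32511) = (6455 + 11112)*(-5595) = 17567*(-5595) = -98287365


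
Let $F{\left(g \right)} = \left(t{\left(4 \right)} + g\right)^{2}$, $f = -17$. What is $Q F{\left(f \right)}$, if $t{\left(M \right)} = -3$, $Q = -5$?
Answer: $-2000$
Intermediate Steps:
$F{\left(g \right)} = \left(-3 + g\right)^{2}$
$Q F{\left(f \right)} = - 5 \left(-3 - 17\right)^{2} = - 5 \left(-20\right)^{2} = \left(-5\right) 400 = -2000$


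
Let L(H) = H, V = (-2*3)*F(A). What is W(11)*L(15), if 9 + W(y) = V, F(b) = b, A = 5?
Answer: -585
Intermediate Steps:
V = -30 (V = -2*3*5 = -6*5 = -30)
W(y) = -39 (W(y) = -9 - 30 = -39)
W(11)*L(15) = -39*15 = -585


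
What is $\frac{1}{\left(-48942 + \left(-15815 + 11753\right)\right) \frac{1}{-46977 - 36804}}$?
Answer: $\frac{27927}{17668} \approx 1.5807$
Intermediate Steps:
$\frac{1}{\left(-48942 + \left(-15815 + 11753\right)\right) \frac{1}{-46977 - 36804}} = \frac{1}{\left(-48942 - 4062\right) \frac{1}{-83781}} = \frac{1}{\left(-53004\right) \left(- \frac{1}{83781}\right)} = \frac{1}{\frac{17668}{27927}} = \frac{27927}{17668}$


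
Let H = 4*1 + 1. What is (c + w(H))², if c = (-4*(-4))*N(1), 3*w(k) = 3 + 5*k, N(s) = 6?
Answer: 99856/9 ≈ 11095.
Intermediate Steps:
H = 5 (H = 4 + 1 = 5)
w(k) = 1 + 5*k/3 (w(k) = (3 + 5*k)/3 = 1 + 5*k/3)
c = 96 (c = -4*(-4)*6 = 16*6 = 96)
(c + w(H))² = (96 + (1 + (5/3)*5))² = (96 + (1 + 25/3))² = (96 + 28/3)² = (316/3)² = 99856/9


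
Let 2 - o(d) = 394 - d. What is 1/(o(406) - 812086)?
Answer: -1/812072 ≈ -1.2314e-6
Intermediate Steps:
o(d) = -392 + d (o(d) = 2 - (394 - d) = 2 + (-394 + d) = -392 + d)
1/(o(406) - 812086) = 1/((-392 + 406) - 812086) = 1/(14 - 812086) = 1/(-812072) = -1/812072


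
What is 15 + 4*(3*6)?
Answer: 87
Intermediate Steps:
15 + 4*(3*6) = 15 + 4*18 = 15 + 72 = 87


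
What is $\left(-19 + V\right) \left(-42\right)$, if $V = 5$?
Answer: $588$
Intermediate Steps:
$\left(-19 + V\right) \left(-42\right) = \left(-19 + 5\right) \left(-42\right) = \left(-14\right) \left(-42\right) = 588$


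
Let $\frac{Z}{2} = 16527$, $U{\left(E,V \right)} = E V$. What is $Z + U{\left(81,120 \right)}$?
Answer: $42774$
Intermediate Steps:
$Z = 33054$ ($Z = 2 \cdot 16527 = 33054$)
$Z + U{\left(81,120 \right)} = 33054 + 81 \cdot 120 = 33054 + 9720 = 42774$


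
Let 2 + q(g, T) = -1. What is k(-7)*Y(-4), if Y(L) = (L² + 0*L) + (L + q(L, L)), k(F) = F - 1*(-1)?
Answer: -54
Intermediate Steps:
k(F) = 1 + F (k(F) = F + 1 = 1 + F)
q(g, T) = -3 (q(g, T) = -2 - 1 = -3)
Y(L) = -3 + L + L² (Y(L) = (L² + 0*L) + (L - 3) = (L² + 0) + (-3 + L) = L² + (-3 + L) = -3 + L + L²)
k(-7)*Y(-4) = (1 - 7)*(-3 - 4 + (-4)²) = -6*(-3 - 4 + 16) = -6*9 = -54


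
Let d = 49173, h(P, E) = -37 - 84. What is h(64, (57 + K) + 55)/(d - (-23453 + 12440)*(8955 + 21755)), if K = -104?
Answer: -121/338258403 ≈ -3.5771e-7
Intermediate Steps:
h(P, E) = -121
h(64, (57 + K) + 55)/(d - (-23453 + 12440)*(8955 + 21755)) = -121/(49173 - (-23453 + 12440)*(8955 + 21755)) = -121/(49173 - (-11013)*30710) = -121/(49173 - 1*(-338209230)) = -121/(49173 + 338209230) = -121/338258403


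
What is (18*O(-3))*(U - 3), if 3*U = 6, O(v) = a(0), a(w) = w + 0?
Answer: 0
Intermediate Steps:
a(w) = w
O(v) = 0
U = 2 (U = (⅓)*6 = 2)
(18*O(-3))*(U - 3) = (18*0)*(2 - 3) = 0*(-1) = 0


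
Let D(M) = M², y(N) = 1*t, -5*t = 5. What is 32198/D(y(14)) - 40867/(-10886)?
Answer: 350548295/10886 ≈ 32202.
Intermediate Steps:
t = -1 (t = -⅕*5 = -1)
y(N) = -1 (y(N) = 1*(-1) = -1)
32198/D(y(14)) - 40867/(-10886) = 32198/((-1)²) - 40867/(-10886) = 32198/1 - 40867*(-1/10886) = 32198*1 + 40867/10886 = 32198 + 40867/10886 = 350548295/10886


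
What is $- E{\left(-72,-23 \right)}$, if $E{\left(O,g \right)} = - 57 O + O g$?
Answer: $-5760$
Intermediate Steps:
$- E{\left(-72,-23 \right)} = - \left(-72\right) \left(-57 - 23\right) = - \left(-72\right) \left(-80\right) = \left(-1\right) 5760 = -5760$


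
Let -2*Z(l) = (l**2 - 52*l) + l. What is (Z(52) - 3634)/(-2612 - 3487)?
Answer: 1220/2033 ≈ 0.60010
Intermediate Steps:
Z(l) = -l**2/2 + 51*l/2 (Z(l) = -((l**2 - 52*l) + l)/2 = -(l**2 - 51*l)/2 = -l**2/2 + 51*l/2)
(Z(52) - 3634)/(-2612 - 3487) = ((1/2)*52*(51 - 1*52) - 3634)/(-2612 - 3487) = ((1/2)*52*(51 - 52) - 3634)/(-6099) = ((1/2)*52*(-1) - 3634)*(-1/6099) = (-26 - 3634)*(-1/6099) = -3660*(-1/6099) = 1220/2033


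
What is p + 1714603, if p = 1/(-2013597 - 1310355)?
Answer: 5699258071055/3323952 ≈ 1.7146e+6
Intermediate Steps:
p = -1/3323952 (p = 1/(-3323952) = -1/3323952 ≈ -3.0085e-7)
p + 1714603 = -1/3323952 + 1714603 = 5699258071055/3323952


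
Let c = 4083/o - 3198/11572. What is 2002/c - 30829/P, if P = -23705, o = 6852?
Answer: 62729048307011/10009744415 ≈ 6266.8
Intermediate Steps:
c = 2111315/6607612 (c = 4083/6852 - 3198/11572 = 4083*(1/6852) - 3198*1/11572 = 1361/2284 - 1599/5786 = 2111315/6607612 ≈ 0.31953)
2002/c - 30829/P = 2002/(2111315/6607612) - 30829/(-23705) = 2002*(6607612/2111315) - 30829*(-1/23705) = 13228439224/2111315 + 30829/23705 = 62729048307011/10009744415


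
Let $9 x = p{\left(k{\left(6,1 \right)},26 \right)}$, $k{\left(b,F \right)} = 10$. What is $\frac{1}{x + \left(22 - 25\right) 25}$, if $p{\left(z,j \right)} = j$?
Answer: $- \frac{9}{649} \approx -0.013867$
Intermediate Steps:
$x = \frac{26}{9}$ ($x = \frac{1}{9} \cdot 26 = \frac{26}{9} \approx 2.8889$)
$\frac{1}{x + \left(22 - 25\right) 25} = \frac{1}{\frac{26}{9} + \left(22 - 25\right) 25} = \frac{1}{\frac{26}{9} - 75} = \frac{1}{- \frac{649}{9}} = - \frac{9}{649}$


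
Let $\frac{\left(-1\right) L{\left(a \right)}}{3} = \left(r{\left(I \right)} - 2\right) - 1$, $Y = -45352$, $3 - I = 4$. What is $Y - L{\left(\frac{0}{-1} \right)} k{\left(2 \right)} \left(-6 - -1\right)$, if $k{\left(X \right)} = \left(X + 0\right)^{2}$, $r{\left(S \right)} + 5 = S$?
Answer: $-44812$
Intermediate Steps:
$I = -1$ ($I = 3 - 4 = -1$)
$r{\left(S \right)} = -5 + S$
$k{\left(X \right)} = X^{2}$
$L{\left(a \right)} = 27$ ($L{\left(a \right)} = - 3 \left(\left(\left(-5 - 1\right) - 2\right) - 1\right) = - 3 \left(\left(-6 - 2\right) - 1\right) = - 3 \left(-8 - 1\right) = \left(-3\right) \left(-9\right) = 27$)
$Y - L{\left(\frac{0}{-1} \right)} k{\left(2 \right)} \left(-6 - -1\right) = -45352 - 27 \cdot 2^{2} \left(-6 - -1\right) = -45352 - 27 \cdot 4 \left(-6 + 1\right) = -45352 - 108 \left(-5\right) = -45352 - -540 = -45352 + 540 = -44812$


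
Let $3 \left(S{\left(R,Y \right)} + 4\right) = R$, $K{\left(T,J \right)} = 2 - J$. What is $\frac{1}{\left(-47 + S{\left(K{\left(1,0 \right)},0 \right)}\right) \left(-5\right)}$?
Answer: $\frac{3}{755} \approx 0.0039735$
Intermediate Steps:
$S{\left(R,Y \right)} = -4 + \frac{R}{3}$
$\frac{1}{\left(-47 + S{\left(K{\left(1,0 \right)},0 \right)}\right) \left(-5\right)} = \frac{1}{\left(-47 - \left(4 - \frac{2 - 0}{3}\right)\right) \left(-5\right)} = \frac{1}{\left(-47 - \left(4 - \frac{2 + 0}{3}\right)\right) \left(-5\right)} = \frac{1}{\left(-47 + \left(-4 + \frac{1}{3} \cdot 2\right)\right) \left(-5\right)} = \frac{1}{\left(-47 + \left(-4 + \frac{2}{3}\right)\right) \left(-5\right)} = \frac{1}{\left(-47 - \frac{10}{3}\right) \left(-5\right)} = \frac{1}{\left(- \frac{151}{3}\right) \left(-5\right)} = \frac{1}{\frac{755}{3}} = \frac{3}{755}$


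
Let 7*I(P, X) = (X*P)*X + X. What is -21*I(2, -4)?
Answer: -84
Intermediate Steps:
I(P, X) = X/7 + P*X**2/7 (I(P, X) = ((X*P)*X + X)/7 = ((P*X)*X + X)/7 = (P*X**2 + X)/7 = (X + P*X**2)/7 = X/7 + P*X**2/7)
-21*I(2, -4) = -3*(-4)*(1 + 2*(-4)) = -3*(-4)*(1 - 8) = -3*(-4)*(-7) = -21*4 = -84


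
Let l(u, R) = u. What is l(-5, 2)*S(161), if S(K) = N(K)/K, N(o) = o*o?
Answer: -805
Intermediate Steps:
N(o) = o²
S(K) = K (S(K) = K²/K = K)
l(-5, 2)*S(161) = -5*161 = -805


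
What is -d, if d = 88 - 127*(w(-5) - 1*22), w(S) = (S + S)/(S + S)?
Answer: -2755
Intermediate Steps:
w(S) = 1 (w(S) = (2*S)/((2*S)) = (2*S)*(1/(2*S)) = 1)
d = 2755 (d = 88 - 127*(1 - 1*22) = 88 - 127*(1 - 22) = 88 - 127*(-21) = 88 + 2667 = 2755)
-d = -1*2755 = -2755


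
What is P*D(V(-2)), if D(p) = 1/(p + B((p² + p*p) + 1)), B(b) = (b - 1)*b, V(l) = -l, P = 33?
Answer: 33/74 ≈ 0.44595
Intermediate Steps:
B(b) = b*(-1 + b) (B(b) = (-1 + b)*b = b*(-1 + b))
D(p) = 1/(p + 2*p²*(1 + 2*p²)) (D(p) = 1/(p + ((p² + p*p) + 1)*(-1 + ((p² + p*p) + 1))) = 1/(p + ((p² + p²) + 1)*(-1 + ((p² + p²) + 1))) = 1/(p + (2*p² + 1)*(-1 + (2*p² + 1))) = 1/(p + (1 + 2*p²)*(-1 + (1 + 2*p²))) = 1/(p + (1 + 2*p²)*(2*p²)) = 1/(p + 2*p²*(1 + 2*p²)))
P*D(V(-2)) = 33*(1/(((-1*(-2)))*(1 + 2*(-1*(-2)) + 4*(-1*(-2))³))) = 33*(1/(2*(1 + 2*2 + 4*2³))) = 33*(1/(2*(1 + 4 + 4*8))) = 33*(1/(2*(1 + 4 + 32))) = 33*((½)/37) = 33*((½)*(1/37)) = 33*(1/74) = 33/74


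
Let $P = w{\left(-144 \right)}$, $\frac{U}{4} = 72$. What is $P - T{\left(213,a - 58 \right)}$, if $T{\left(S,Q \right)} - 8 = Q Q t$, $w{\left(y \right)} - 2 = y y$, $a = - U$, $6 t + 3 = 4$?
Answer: $\frac{2332}{3} \approx 777.33$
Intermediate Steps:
$t = \frac{1}{6}$ ($t = - \frac{1}{2} + \frac{1}{6} \cdot 4 = - \frac{1}{2} + \frac{2}{3} = \frac{1}{6} \approx 0.16667$)
$U = 288$ ($U = 4 \cdot 72 = 288$)
$a = -288$ ($a = \left(-1\right) 288 = -288$)
$w{\left(y \right)} = 2 + y^{2}$ ($w{\left(y \right)} = 2 + y y = 2 + y^{2}$)
$P = 20738$ ($P = 2 + \left(-144\right)^{2} = 2 + 20736 = 20738$)
$T{\left(S,Q \right)} = 8 + \frac{Q^{2}}{6}$ ($T{\left(S,Q \right)} = 8 + Q Q \frac{1}{6} = 8 + Q^{2} \cdot \frac{1}{6} = 8 + \frac{Q^{2}}{6}$)
$P - T{\left(213,a - 58 \right)} = 20738 - \left(8 + \frac{\left(-288 - 58\right)^{2}}{6}\right) = 20738 - \left(8 + \frac{\left(-346\right)^{2}}{6}\right) = 20738 - \left(8 + \frac{1}{6} \cdot 119716\right) = 20738 - \left(8 + \frac{59858}{3}\right) = 20738 - \frac{59882}{3} = \frac{2332}{3}$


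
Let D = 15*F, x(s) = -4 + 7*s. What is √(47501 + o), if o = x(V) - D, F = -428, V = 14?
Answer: √54015 ≈ 232.41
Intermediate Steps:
D = -6420 (D = 15*(-428) = -6420)
o = 6514 (o = (-4 + 7*14) - 1*(-6420) = (-4 + 98) + 6420 = 94 + 6420 = 6514)
√(47501 + o) = √(47501 + 6514) = √54015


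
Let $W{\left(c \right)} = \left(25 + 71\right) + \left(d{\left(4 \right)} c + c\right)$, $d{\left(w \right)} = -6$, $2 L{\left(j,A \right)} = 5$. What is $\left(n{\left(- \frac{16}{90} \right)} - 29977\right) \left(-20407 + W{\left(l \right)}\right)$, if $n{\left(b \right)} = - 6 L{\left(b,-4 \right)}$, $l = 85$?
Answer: $621914112$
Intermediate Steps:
$L{\left(j,A \right)} = \frac{5}{2}$ ($L{\left(j,A \right)} = \frac{1}{2} \cdot 5 = \frac{5}{2}$)
$n{\left(b \right)} = -15$ ($n{\left(b \right)} = \left(-6\right) \frac{5}{2} = -15$)
$W{\left(c \right)} = 96 - 5 c$ ($W{\left(c \right)} = \left(25 + 71\right) + \left(- 6 c + c\right) = 96 - 5 c$)
$\left(n{\left(- \frac{16}{90} \right)} - 29977\right) \left(-20407 + W{\left(l \right)}\right) = \left(-15 - 29977\right) \left(-20407 + \left(96 - 425\right)\right) = - 29992 \left(-20407 + \left(96 - 425\right)\right) = - 29992 \left(-20407 - 329\right) = \left(-29992\right) \left(-20736\right) = 621914112$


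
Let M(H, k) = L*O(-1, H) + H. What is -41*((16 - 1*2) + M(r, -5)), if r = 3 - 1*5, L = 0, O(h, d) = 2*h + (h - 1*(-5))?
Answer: -492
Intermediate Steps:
O(h, d) = 5 + 3*h (O(h, d) = 2*h + (h + 5) = 2*h + (5 + h) = 5 + 3*h)
r = -2 (r = 3 - 5 = -2)
M(H, k) = H (M(H, k) = 0*(5 + 3*(-1)) + H = 0*(5 - 3) + H = 0*2 + H = 0 + H = H)
-41*((16 - 1*2) + M(r, -5)) = -41*((16 - 1*2) - 2) = -41*((16 - 2) - 2) = -41*(14 - 2) = -41*12 = -492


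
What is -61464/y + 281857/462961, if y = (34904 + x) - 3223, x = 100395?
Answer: 2192777557/15286509259 ≈ 0.14345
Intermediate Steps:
y = 132076 (y = (34904 + 100395) - 3223 = 135299 - 3223 = 132076)
-61464/y + 281857/462961 = -61464/132076 + 281857/462961 = -61464*1/132076 + 281857*(1/462961) = -15366/33019 + 281857/462961 = 2192777557/15286509259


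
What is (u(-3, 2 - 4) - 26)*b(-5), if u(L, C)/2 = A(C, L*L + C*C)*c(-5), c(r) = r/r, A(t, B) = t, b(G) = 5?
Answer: -150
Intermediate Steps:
c(r) = 1
u(L, C) = 2*C (u(L, C) = 2*(C*1) = 2*C)
(u(-3, 2 - 4) - 26)*b(-5) = (2*(2 - 4) - 26)*5 = (2*(-2) - 26)*5 = (-4 - 26)*5 = -30*5 = -150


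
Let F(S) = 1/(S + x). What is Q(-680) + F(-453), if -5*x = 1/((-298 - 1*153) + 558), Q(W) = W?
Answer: -164802615/242356 ≈ -680.00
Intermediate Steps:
x = -1/535 (x = -1/(5*((-298 - 1*153) + 558)) = -1/(5*((-298 - 153) + 558)) = -1/(5*(-451 + 558)) = -⅕/107 = -⅕*1/107 = -1/535 ≈ -0.0018692)
F(S) = 1/(-1/535 + S) (F(S) = 1/(S - 1/535) = 1/(-1/535 + S))
Q(-680) + F(-453) = -680 + 535/(-1 + 535*(-453)) = -680 + 535/(-1 - 242355) = -680 + 535/(-242356) = -680 + 535*(-1/242356) = -680 - 535/242356 = -164802615/242356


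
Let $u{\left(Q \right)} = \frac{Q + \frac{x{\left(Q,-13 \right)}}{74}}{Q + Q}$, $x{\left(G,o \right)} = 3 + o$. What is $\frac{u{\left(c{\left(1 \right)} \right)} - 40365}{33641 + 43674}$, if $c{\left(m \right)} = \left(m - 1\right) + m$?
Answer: $- \frac{1493489}{2860655} \approx -0.52208$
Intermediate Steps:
$c{\left(m \right)} = -1 + 2 m$ ($c{\left(m \right)} = \left(-1 + m\right) + m = -1 + 2 m$)
$u{\left(Q \right)} = \frac{- \frac{5}{37} + Q}{2 Q}$ ($u{\left(Q \right)} = \frac{Q + \frac{3 - 13}{74}}{Q + Q} = \frac{Q - \frac{5}{37}}{2 Q} = \left(Q - \frac{5}{37}\right) \frac{1}{2 Q} = \left(- \frac{5}{37} + Q\right) \frac{1}{2 Q} = \frac{- \frac{5}{37} + Q}{2 Q}$)
$\frac{u{\left(c{\left(1 \right)} \right)} - 40365}{33641 + 43674} = \frac{\frac{-5 + 37 \left(-1 + 2 \cdot 1\right)}{74 \left(-1 + 2 \cdot 1\right)} - 40365}{33641 + 43674} = \frac{\frac{-5 + 37 \left(-1 + 2\right)}{74 \left(-1 + 2\right)} - 40365}{77315} = \left(\frac{-5 + 37 \cdot 1}{74 \cdot 1} - 40365\right) \frac{1}{77315} = \left(\frac{1}{74} \cdot 1 \left(-5 + 37\right) - 40365\right) \frac{1}{77315} = \left(\frac{1}{74} \cdot 1 \cdot 32 - 40365\right) \frac{1}{77315} = \left(\frac{16}{37} - 40365\right) \frac{1}{77315} = \left(- \frac{1493489}{37}\right) \frac{1}{77315} = - \frac{1493489}{2860655}$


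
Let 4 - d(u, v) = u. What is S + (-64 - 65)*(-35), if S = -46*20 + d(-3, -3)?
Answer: 3602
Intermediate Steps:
d(u, v) = 4 - u
S = -913 (S = -46*20 + (4 - 1*(-3)) = -920 + (4 + 3) = -920 + 7 = -913)
S + (-64 - 65)*(-35) = -913 + (-64 - 65)*(-35) = -913 - 129*(-35) = -913 + 4515 = 3602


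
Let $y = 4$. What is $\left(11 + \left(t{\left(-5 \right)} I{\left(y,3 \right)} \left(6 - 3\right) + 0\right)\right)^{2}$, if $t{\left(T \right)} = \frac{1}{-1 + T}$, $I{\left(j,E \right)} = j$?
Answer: $81$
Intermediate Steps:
$\left(11 + \left(t{\left(-5 \right)} I{\left(y,3 \right)} \left(6 - 3\right) + 0\right)\right)^{2} = \left(11 + \left(\frac{4 \left(6 - 3\right)}{-1 - 5} + 0\right)\right)^{2} = \left(11 + \left(\frac{4 \cdot 3}{-6} + 0\right)\right)^{2} = \left(11 + \left(\left(- \frac{1}{6}\right) 12 + 0\right)\right)^{2} = \left(11 + \left(-2 + 0\right)\right)^{2} = \left(11 - 2\right)^{2} = 9^{2} = 81$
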